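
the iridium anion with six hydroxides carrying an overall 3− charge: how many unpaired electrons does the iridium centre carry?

0

Ligand charges: each hydroxide is −1. With an overall charge of −3 the iridium centre must be in the +3 oxidation state.
Ir sits in group 9, so the d-electron count is 9 − 3 = 6.
The spin state decides the count: a 5d ion has a large Δₒ and is invariably low-spin.
An octahedral low-spin d⁶ ion is t₂g⁶e_g⁰, giving 0 unpaired electrons.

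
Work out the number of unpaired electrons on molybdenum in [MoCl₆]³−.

Summing ligand charges against the −3 overall charge gives an oxidation state of +3 for molybdenum.
Molybdenum is a group-6 element; Mo(III) is therefore d³.
In an octahedral field the d³ configuration is t₂g³e_g⁰ (only one arrangement possible), giving 3 unpaired electrons.

3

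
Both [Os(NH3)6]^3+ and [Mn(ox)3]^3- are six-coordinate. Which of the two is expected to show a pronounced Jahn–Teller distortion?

[Os(NH3)6]^3+: Ligand charges: ammonia is neutral. With an overall charge of +3 the osmium centre must be in the +3 oxidation state. Osmium is a group-8 element; Os(III) is therefore d⁵. A 5d ion has a large Δₒ and is invariably low-spin. The d⁵ configuration leaves the e_g set evenly filled (or empty) — no strong Jahn–Teller driving force.
[Mn(ox)3]^3-: Ligand charges: each oxalate is −2. With an overall charge of −3 the manganese centre must be in the +3 oxidation state. Manganese is a group-7 element; Mn(III) is therefore d⁴. Oxalate is a weak-field ligand for a first-row metal, so the complex is high-spin. The t₂g³e_g¹ (high-spin) configuration has an unevenly filled e_g set; the Jahn–Teller theorem predicts a tetragonal distortion (typically axial elongation) to lift the degeneracy.

[Mn(ox)3]^3-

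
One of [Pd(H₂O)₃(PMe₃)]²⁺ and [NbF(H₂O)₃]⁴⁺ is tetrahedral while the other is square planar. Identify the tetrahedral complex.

For [Pd(H₂O)₃(PMe₃)]²⁺: Ligand charges: water is neutral; trimethylphosphine is neutral. With an overall charge of +2 the palladium centre must be in the +2 oxidation state. Group 10 minus oxidation state 2 gives a d⁸ configuration. A 4d d⁸ ion has a large crystal-field splitting; square planar leaves the high-energy d_{x²−y²} orbital empty and maximises CFSE. → square planar.
For [NbF(H₂O)₃]⁴⁺: Summing ligand charges against the +4 overall charge gives an oxidation state of +5 for niobium. Group 5 minus oxidation state 5 gives a d⁰ configuration. A d⁰ ion has no crystal-field stabilisation preference between square planar and tetrahedral, so four ligands adopt the sterically favoured tetrahedral geometry. → tetrahedral.

[NbF(H₂O)₃]⁴⁺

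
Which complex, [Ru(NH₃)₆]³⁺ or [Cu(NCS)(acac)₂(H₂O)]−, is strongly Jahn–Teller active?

[Ru(NH₃)₆]³⁺: Ligand charges: ammonia is neutral. With an overall charge of +3 the ruthenium centre must be in the +3 oxidation state. Group 8 minus oxidation state 3 gives a d⁵ configuration. A 4d ion has a large Δₒ and is invariably low-spin. The d⁵ configuration leaves the e_g set evenly filled (or empty) — no strong Jahn–Teller driving force.
[Cu(NCS)(acac)₂(H₂O)]−: Each isothiocyanate is −1; each acetylacetonate is −1; water is neutral; balancing the −1 overall charge requires Cu(II). Copper is a group-11 element; Cu(II) is therefore d⁹. The t₂g⁶e_g³ configuration has an unevenly filled e_g set; the Jahn–Teller theorem predicts a tetragonal distortion (typically axial elongation) to lift the degeneracy.

[Cu(NCS)(acac)₂(H₂O)]−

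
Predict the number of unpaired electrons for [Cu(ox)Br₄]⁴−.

1

Summing ligand charges against the −4 overall charge gives an oxidation state of +2 for copper.
Copper is a group-11 element; Cu(II) is therefore d⁹.
Counting donor atoms: 1×oxalate (bidentate) → 2 donors; 4×bromide (monodentate) → 4 donors. Coordination number = 6.
In an octahedral field the d⁹ configuration is t₂g⁶e_g³ (only one arrangement possible), giving 1 unpaired electron.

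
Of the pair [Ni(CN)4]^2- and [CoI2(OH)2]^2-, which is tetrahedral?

For [Ni(CN)4]^2-: Ligand charges: each cyanide is −1. With an overall charge of −2 the nickel centre must be in the +2 oxidation state. Ni sits in group 10, so the d-electron count is 10 − 2 = 8. Cyanide is a strong-field ligand (high in the spectrochemical series). A 3d d⁸ ion with strong-field ligands gains enough CFSE to favour square planar over tetrahedral. → square planar.
For [CoI2(OH)2]^2-: Summing ligand charges against the −2 overall charge gives an oxidation state of +2 for cobalt. Cobalt is a group-9 element; Co(II) is therefore d⁷. For a high-spin 3d d⁷ ion with weak-field ligands the small Δₜ gives little square-planar CFSE advantage, so four ligands adopt the sterically favoured tetrahedral geometry. → tetrahedral.

[CoI2(OH)2]^2-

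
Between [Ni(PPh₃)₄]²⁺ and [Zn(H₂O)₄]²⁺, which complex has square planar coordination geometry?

For [Ni(PPh₃)₄]²⁺: Triphenylphosphine is neutral; balancing the +2 overall charge requires Ni(II). Ni sits in group 10, so the d-electron count is 10 − 2 = 8. Triphenylphosphine is a strong-field ligand (high in the spectrochemical series). A 3d d⁸ ion with strong-field ligands gains enough CFSE to favour square planar over tetrahedral. → square planar.
For [Zn(H₂O)₄]²⁺: Water is neutral; balancing the +2 overall charge requires Zn(II). Zn sits in group 12, so the d-electron count is 12 − 2 = 10. A d¹⁰ ion has no crystal-field stabilisation preference between square planar and tetrahedral, so four ligands adopt the sterically favoured tetrahedral geometry. → tetrahedral.

[Ni(PPh₃)₄]²⁺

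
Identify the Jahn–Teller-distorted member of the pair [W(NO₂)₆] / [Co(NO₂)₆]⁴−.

[W(NO₂)₆]: Each nitro (N-bound nitrite) is −1; balancing the 0 overall charge requires W(VI). W sits in group 6, so the d-electron count is 6 − 6 = 0. The d⁰ configuration leaves the e_g set evenly filled (or empty) — no strong Jahn–Teller driving force.
[Co(NO₂)₆]⁴−: Summing ligand charges against the −4 overall charge gives an oxidation state of +2 for cobalt. Co sits in group 9, so the d-electron count is 9 − 2 = 7. Nitro (N-bound nitrite) is a strong-field ligand (high in the spectrochemical series) for a first-row metal, so the complex is low-spin. The t₂g⁶e_g¹ (low-spin) configuration has an unevenly filled e_g set; the Jahn–Teller theorem predicts a tetragonal distortion (typically axial elongation) to lift the degeneracy.

[Co(NO₂)₆]⁴−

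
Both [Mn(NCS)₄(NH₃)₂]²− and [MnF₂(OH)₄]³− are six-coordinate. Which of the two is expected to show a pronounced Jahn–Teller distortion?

[Mn(NCS)₄(NH₃)₂]²−: Each isothiocyanate is −1; ammonia is neutral; balancing the −2 overall charge requires Mn(II). Group 7 minus oxidation state 2 gives a d⁵ configuration. Isothiocyanate is a weak-field ligand for a first-row metal, so the complex is high-spin. The d⁵ configuration leaves the e_g set evenly filled (or empty) — no strong Jahn–Teller driving force.
[MnF₂(OH)₄]³−: Each fluoride is −1; each hydroxide is −1; balancing the −3 overall charge requires Mn(III). Manganese is a group-7 element; Mn(III) is therefore d⁴. Fluoride and hydroxide are weak-field ligands for a first-row metal, so the complex is high-spin. The t₂g³e_g¹ (high-spin) configuration has an unevenly filled e_g set; the Jahn–Teller theorem predicts a tetragonal distortion (typically axial elongation) to lift the degeneracy.

[MnF₂(OH)₄]³−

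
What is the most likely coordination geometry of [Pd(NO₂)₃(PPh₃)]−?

square planar

Summing ligand charges against the −1 overall charge gives an oxidation state of +2 for palladium.
Group 10 minus oxidation state 2 gives a d⁸ configuration.
With 4 monodentate ligands the coordination number is 4.
A 4d d⁸ ion has a large crystal-field splitting; square planar leaves the high-energy d_{x²−y²} orbital empty and maximises CFSE.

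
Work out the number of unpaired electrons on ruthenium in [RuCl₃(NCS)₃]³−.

Summing ligand charges against the −3 overall charge gives an oxidation state of +3 for ruthenium.
Ruthenium is a group-8 element; Ru(III) is therefore d⁵.
The spin state decides the count: a 4d ion has a large Δₒ and is invariably low-spin.
An octahedral low-spin d⁵ ion is t₂g⁵e_g⁰, giving 1 unpaired electron.

1 unpaired electron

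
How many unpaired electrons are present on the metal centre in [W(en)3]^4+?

2 unpaired electrons

Ligand charges: ethylenediamine is neutral. With an overall charge of +4 the tungsten centre must be in the +4 oxidation state.
Tungsten is a group-6 element; W(IV) is therefore d².
Counting donor atoms: 3×ethylenediamine (bidentate) → 6 donors. Coordination number = 6.
In an octahedral field the d² configuration is t₂g²e_g⁰ (only one arrangement possible), giving 2 unpaired electrons.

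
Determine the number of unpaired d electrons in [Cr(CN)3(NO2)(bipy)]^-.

3 unpaired electrons

Summing ligand charges against the −1 overall charge gives an oxidation state of +3 for chromium.
Group 6 minus oxidation state 3 gives a d³ configuration.
Counting donor atoms: 3×cyanide (monodentate) → 3 donors; 1×nitro (N-bound nitrite) (monodentate) → 1 donor; 1×2,2′-bipyridine (bidentate) → 2 donors. Coordination number = 6.
In an octahedral field the d³ configuration is t₂g³e_g⁰ (only one arrangement possible), giving 3 unpaired electrons.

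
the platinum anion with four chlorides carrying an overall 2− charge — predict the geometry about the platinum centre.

square planar

Summing ligand charges against the −2 overall charge gives an oxidation state of +2 for platinum.
Pt sits in group 10, so the d-electron count is 10 − 2 = 8.
Coordination number: 4.
A 5d d⁸ ion has a large crystal-field splitting; square planar leaves the high-energy d_{x²−y²} orbital empty and maximises CFSE.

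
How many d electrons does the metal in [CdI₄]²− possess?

Each iodide is −1; balancing the −2 overall charge requires Cd(II).
Cadmium is a group-12 element; Cd(II) is therefore d¹⁰.

d¹⁰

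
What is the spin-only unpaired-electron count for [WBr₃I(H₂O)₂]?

2

Each bromide is −1; each iodide is −1; water is neutral; balancing the 0 overall charge requires W(IV).
Tungsten is a group-6 element; W(IV) is therefore d².
In an octahedral field the d² configuration is t₂g²e_g⁰ (only one arrangement possible), giving 2 unpaired electrons.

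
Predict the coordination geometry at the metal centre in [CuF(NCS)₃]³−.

Ligand charges: each fluoride is −1; each isothiocyanate is −1. With an overall charge of −3 the copper centre must be in the +1 oxidation state.
Cu sits in group 11, so the d-electron count is 11 − 1 = 10.
With 4 monodentate ligands the coordination number is 4.
A d¹⁰ ion has no crystal-field stabilisation preference between square planar and tetrahedral, so four ligands adopt the sterically favoured tetrahedral geometry.

tetrahedral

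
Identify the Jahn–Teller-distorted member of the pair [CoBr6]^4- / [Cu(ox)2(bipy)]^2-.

[Cu(ox)2(bipy)]^2-

[CoBr6]^4-: Ligand charges: each bromide is −1. With an overall charge of −4 the cobalt centre must be in the +2 oxidation state. Group 9 minus oxidation state 2 gives a d⁷ configuration. Bromide is a weak-field ligand for a first-row metal, so the complex is high-spin. The d⁷ configuration leaves the e_g set evenly filled (or empty) — no strong Jahn–Teller driving force.
[Cu(ox)2(bipy)]^2-: Each oxalate is −2; 2,2′-bipyridine is neutral; balancing the −2 overall charge requires Cu(II). Group 11 minus oxidation state 2 gives a d⁹ configuration. The t₂g⁶e_g³ configuration has an unevenly filled e_g set; the Jahn–Teller theorem predicts a tetragonal distortion (typically axial elongation) to lift the degeneracy.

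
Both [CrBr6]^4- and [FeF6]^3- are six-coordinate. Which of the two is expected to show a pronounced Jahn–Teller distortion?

[CrBr6]^4-

[CrBr6]^4-: Each bromide is −1; balancing the −4 overall charge requires Cr(II). Cr sits in group 6, so the d-electron count is 6 − 2 = 4. Bromide is a weak-field ligand for a first-row metal, so the complex is high-spin. The t₂g³e_g¹ (high-spin) configuration has an unevenly filled e_g set; the Jahn–Teller theorem predicts a tetragonal distortion (typically axial elongation) to lift the degeneracy.
[FeF6]^3-: Ligand charges: each fluoride is −1. With an overall charge of −3 the iron centre must be in the +3 oxidation state. Iron is a group-8 element; Fe(III) is therefore d⁵. Fluoride is a weak-field ligand for a first-row metal, so the complex is high-spin. The d⁵ configuration leaves the e_g set evenly filled (or empty) — no strong Jahn–Teller driving force.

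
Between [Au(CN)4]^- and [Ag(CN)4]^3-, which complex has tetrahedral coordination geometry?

For [Au(CN)4]^-: Ligand charges: each cyanide is −1. With an overall charge of −1 the gold centre must be in the +3 oxidation state. Group 11 minus oxidation state 3 gives a d⁸ configuration. A 5d d⁸ ion has a large crystal-field splitting; square planar leaves the high-energy d_{x²−y²} orbital empty and maximises CFSE. → square planar.
For [Ag(CN)4]^3-: Ligand charges: each cyanide is −1. With an overall charge of −3 the silver centre must be in the +1 oxidation state. Silver is a group-11 element; Ag(I) is therefore d¹⁰. A d¹⁰ ion has no crystal-field stabilisation preference between square planar and tetrahedral, so four ligands adopt the sterically favoured tetrahedral geometry. → tetrahedral.

[Ag(CN)4]^3-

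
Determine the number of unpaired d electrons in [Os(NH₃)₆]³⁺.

1 unpaired electron

Ammonia is neutral; balancing the +3 overall charge requires Os(III).
Group 8 minus oxidation state 3 gives a d⁵ configuration.
The spin state decides the count: a 5d ion has a large Δₒ and is invariably low-spin.
An octahedral low-spin d⁵ ion is t₂g⁵e_g⁰, giving 1 unpaired electron.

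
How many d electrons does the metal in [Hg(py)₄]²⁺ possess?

d¹⁰

Summing ligand charges against the +2 overall charge gives an oxidation state of +2 for mercury.
Mercury is a group-12 element; Hg(II) is therefore d¹⁰.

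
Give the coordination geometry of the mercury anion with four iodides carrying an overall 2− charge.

tetrahedral

Summing ligand charges against the −2 overall charge gives an oxidation state of +2 for mercury.
Mercury is a group-12 element; Hg(II) is therefore d¹⁰.
Coordination number: 4.
A d¹⁰ ion has no crystal-field stabilisation preference between square planar and tetrahedral, so four ligands adopt the sterically favoured tetrahedral geometry.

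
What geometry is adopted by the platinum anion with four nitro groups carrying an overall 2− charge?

square planar

Each nitro (N-bound nitrite) is −1; balancing the −2 overall charge requires Pt(II).
Platinum is a group-10 element; Pt(II) is therefore d⁸.
Coordination number: 4.
A 5d d⁸ ion has a large crystal-field splitting; square planar leaves the high-energy d_{x²−y²} orbital empty and maximises CFSE.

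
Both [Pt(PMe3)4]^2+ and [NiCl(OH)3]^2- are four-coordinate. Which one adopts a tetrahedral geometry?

[NiCl(OH)3]^2-

For [Pt(PMe3)4]^2+: Summing ligand charges against the +2 overall charge gives an oxidation state of +2 for platinum. Pt sits in group 10, so the d-electron count is 10 − 2 = 8. A 5d d⁸ ion has a large crystal-field splitting; square planar leaves the high-energy d_{x²−y²} orbital empty and maximises CFSE. → square planar.
For [NiCl(OH)3]^2-: Ligand charges: each chloride is −1; each hydroxide is −1. With an overall charge of −2 the nickel centre must be in the +2 oxidation state. Ni sits in group 10, so the d-electron count is 10 − 2 = 8. Chloride and hydroxide are weak-field ligands. With weak-field ligands the CFSE gain from square planar is small, so a 3d d⁸ ion takes the sterically preferred tetrahedral geometry. → tetrahedral.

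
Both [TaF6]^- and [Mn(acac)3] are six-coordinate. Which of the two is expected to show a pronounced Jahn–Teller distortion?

[Mn(acac)3]

[TaF6]^-: Summing ligand charges against the −1 overall charge gives an oxidation state of +5 for tantalum. Ta sits in group 5, so the d-electron count is 5 − 5 = 0. The d⁰ configuration leaves the e_g set evenly filled (or empty) — no strong Jahn–Teller driving force.
[Mn(acac)3]: Summing ligand charges against the 0 overall charge gives an oxidation state of +3 for manganese. Mn sits in group 7, so the d-electron count is 7 − 3 = 4. Acetylacetonate is a weak-field ligand for a first-row metal, so the complex is high-spin. The t₂g³e_g¹ (high-spin) configuration has an unevenly filled e_g set; the Jahn–Teller theorem predicts a tetragonal distortion (typically axial elongation) to lift the degeneracy.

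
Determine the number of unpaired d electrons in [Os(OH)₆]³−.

Ligand charges: each hydroxide is −1. With an overall charge of −3 the osmium centre must be in the +3 oxidation state.
Osmium is a group-8 element; Os(III) is therefore d⁵.
The spin state decides the count: a 5d ion has a large Δₒ and is invariably low-spin.
An octahedral low-spin d⁵ ion is t₂g⁵e_g⁰, giving 1 unpaired electron.

1 unpaired electron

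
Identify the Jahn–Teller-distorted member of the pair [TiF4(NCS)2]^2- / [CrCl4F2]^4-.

[CrCl4F2]^4-

[TiF4(NCS)2]^2-: Each fluoride is −1; each isothiocyanate is −1; balancing the −2 overall charge requires Ti(IV). Ti sits in group 4, so the d-electron count is 4 − 4 = 0. The d⁰ configuration leaves the e_g set evenly filled (or empty) — no strong Jahn–Teller driving force.
[CrCl4F2]^4-: Ligand charges: each chloride is −1; each fluoride is −1. With an overall charge of −4 the chromium centre must be in the +2 oxidation state. Group 6 minus oxidation state 2 gives a d⁴ configuration. Chloride and fluoride are weak-field ligands for a first-row metal, so the complex is high-spin. The t₂g³e_g¹ (high-spin) configuration has an unevenly filled e_g set; the Jahn–Teller theorem predicts a tetragonal distortion (typically axial elongation) to lift the degeneracy.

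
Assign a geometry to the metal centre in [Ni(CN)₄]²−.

square planar

Summing ligand charges against the −2 overall charge gives an oxidation state of +2 for nickel.
Group 10 minus oxidation state 2 gives a d⁸ configuration.
Coordination number: 4.
Cyanide is a strong-field ligand (high in the spectrochemical series).
A 3d d⁸ ion with strong-field ligands gains enough CFSE to favour square planar over tetrahedral.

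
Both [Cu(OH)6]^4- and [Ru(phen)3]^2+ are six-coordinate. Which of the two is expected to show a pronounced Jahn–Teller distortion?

[Cu(OH)6]^4-: Each hydroxide is −1; balancing the −4 overall charge requires Cu(II). Group 11 minus oxidation state 2 gives a d⁹ configuration. The t₂g⁶e_g³ configuration has an unevenly filled e_g set; the Jahn–Teller theorem predicts a tetragonal distortion (typically axial elongation) to lift the degeneracy.
[Ru(phen)3]^2+: Summing ligand charges against the +2 overall charge gives an oxidation state of +2 for ruthenium. Ruthenium is a group-8 element; Ru(II) is therefore d⁶. A 4d ion has a large Δₒ and is invariably low-spin. The d⁶ configuration leaves the e_g set evenly filled (or empty) — no strong Jahn–Teller driving force.

[Cu(OH)6]^4-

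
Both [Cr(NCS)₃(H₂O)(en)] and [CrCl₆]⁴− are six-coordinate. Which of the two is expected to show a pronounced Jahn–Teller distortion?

[CrCl₆]⁴−

[Cr(NCS)₃(H₂O)(en)]: Each isothiocyanate is −1; water is neutral; ethylenediamine is neutral; balancing the 0 overall charge requires Cr(III). Cr sits in group 6, so the d-electron count is 6 − 3 = 3. The d³ configuration leaves the e_g set evenly filled (or empty) — no strong Jahn–Teller driving force.
[CrCl₆]⁴−: Ligand charges: each chloride is −1. With an overall charge of −4 the chromium centre must be in the +2 oxidation state. Chromium is a group-6 element; Cr(II) is therefore d⁴. Chloride is a weak-field ligand for a first-row metal, so the complex is high-spin. The t₂g³e_g¹ (high-spin) configuration has an unevenly filled e_g set; the Jahn–Teller theorem predicts a tetragonal distortion (typically axial elongation) to lift the degeneracy.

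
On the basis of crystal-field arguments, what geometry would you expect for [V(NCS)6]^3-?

Summing ligand charges against the −3 overall charge gives an oxidation state of +3 for vanadium.
V sits in group 5, so the d-electron count is 5 − 3 = 2.
With 6 monodentate ligands the coordination number is 6.
Six donors around a single metal centre give an octahedral coordination sphere.

octahedral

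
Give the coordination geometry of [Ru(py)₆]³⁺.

Pyridine is neutral; balancing the +3 overall charge requires Ru(III).
Group 8 minus oxidation state 3 gives a d⁵ configuration.
Coordination number: 6.
Six donors around a single metal centre give an octahedral coordination sphere.

octahedral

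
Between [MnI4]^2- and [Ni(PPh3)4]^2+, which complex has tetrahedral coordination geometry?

[MnI4]^2-

For [MnI4]^2-: Ligand charges: each iodide is −1. With an overall charge of −2 the manganese centre must be in the +2 oxidation state. Manganese is a group-7 element; Mn(II) is therefore d⁵. A high-spin d⁵ ion has zero CFSE in either geometry, so four ligands adopt the sterically favoured tetrahedral geometry. → tetrahedral.
For [Ni(PPh3)4]^2+: Ligand charges: triphenylphosphine is neutral. With an overall charge of +2 the nickel centre must be in the +2 oxidation state. Group 10 minus oxidation state 2 gives a d⁸ configuration. Triphenylphosphine is a strong-field ligand (high in the spectrochemical series). A 3d d⁸ ion with strong-field ligands gains enough CFSE to favour square planar over tetrahedral. → square planar.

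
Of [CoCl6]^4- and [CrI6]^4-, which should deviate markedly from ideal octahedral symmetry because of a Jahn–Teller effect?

[CoCl6]^4-: Each chloride is −1; balancing the −4 overall charge requires Co(II). Cobalt is a group-9 element; Co(II) is therefore d⁷. Chloride is a weak-field ligand for a first-row metal, so the complex is high-spin. The d⁷ configuration leaves the e_g set evenly filled (or empty) — no strong Jahn–Teller driving force.
[CrI6]^4-: Summing ligand charges against the −4 overall charge gives an oxidation state of +2 for chromium. Cr sits in group 6, so the d-electron count is 6 − 2 = 4. Iodide is a weak-field ligand for a first-row metal, so the complex is high-spin. The t₂g³e_g¹ (high-spin) configuration has an unevenly filled e_g set; the Jahn–Teller theorem predicts a tetragonal distortion (typically axial elongation) to lift the degeneracy.

[CrI6]^4-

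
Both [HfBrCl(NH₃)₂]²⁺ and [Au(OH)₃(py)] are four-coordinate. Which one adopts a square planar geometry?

[Au(OH)₃(py)]

For [HfBrCl(NH₃)₂]²⁺: Each bromide is −1; each chloride is −1; ammonia is neutral; balancing the +2 overall charge requires Hf(IV). Hafnium is a group-4 element; Hf(IV) is therefore d⁰. A d⁰ ion has no crystal-field stabilisation preference between square planar and tetrahedral, so four ligands adopt the sterically favoured tetrahedral geometry. → tetrahedral.
For [Au(OH)₃(py)]: Ligand charges: each hydroxide is −1; pyridine is neutral. With an overall charge of 0 the gold centre must be in the +3 oxidation state. Group 11 minus oxidation state 3 gives a d⁸ configuration. A 5d d⁸ ion has a large crystal-field splitting; square planar leaves the high-energy d_{x²−y²} orbital empty and maximises CFSE. → square planar.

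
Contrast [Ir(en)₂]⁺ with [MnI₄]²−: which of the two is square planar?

For [Ir(en)₂]⁺: Ethylenediamine is neutral; balancing the +1 overall charge requires Ir(I). Group 9 minus oxidation state 1 gives a d⁸ configuration. A 5d d⁸ ion has a large crystal-field splitting; square planar leaves the high-energy d_{x²−y²} orbital empty and maximises CFSE. → square planar.
For [MnI₄]²−: Ligand charges: each iodide is −1. With an overall charge of −2 the manganese centre must be in the +2 oxidation state. Manganese is a group-7 element; Mn(II) is therefore d⁵. A high-spin d⁵ ion has zero CFSE in either geometry, so four ligands adopt the sterically favoured tetrahedral geometry. → tetrahedral.

[Ir(en)₂]⁺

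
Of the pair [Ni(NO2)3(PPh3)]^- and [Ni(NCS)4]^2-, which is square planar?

For [Ni(NO2)3(PPh3)]^-: Ligand charges: each nitro (N-bound nitrite) is −1; triphenylphosphine is neutral. With an overall charge of −1 the nickel centre must be in the +2 oxidation state. Group 10 minus oxidation state 2 gives a d⁸ configuration. Nitro (N-bound nitrite) and triphenylphosphine are strong-field ligands (high in the spectrochemical series). A 3d d⁸ ion with strong-field ligands gains enough CFSE to favour square planar over tetrahedral. → square planar.
For [Ni(NCS)4]^2-: Summing ligand charges against the −2 overall charge gives an oxidation state of +2 for nickel. Group 10 minus oxidation state 2 gives a d⁸ configuration. Isothiocyanate is a weak-field ligand. With weak-field ligands the CFSE gain from square planar is small, so a 3d d⁸ ion takes the sterically preferred tetrahedral geometry. → tetrahedral.

[Ni(NO2)3(PPh3)]^-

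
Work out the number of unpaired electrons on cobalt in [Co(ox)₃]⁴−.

Summing ligand charges against the −4 overall charge gives an oxidation state of +2 for cobalt.
Cobalt is a group-9 element; Co(II) is therefore d⁷.
Counting donor atoms: 3×oxalate (bidentate) → 6 donors. Coordination number = 6.
The spin state decides the count: Oxalate is a weak-field ligand for a first-row metal, so the complex is high-spin.
An octahedral high-spin d⁷ ion is t₂g⁵e_g², giving 3 unpaired electrons.

3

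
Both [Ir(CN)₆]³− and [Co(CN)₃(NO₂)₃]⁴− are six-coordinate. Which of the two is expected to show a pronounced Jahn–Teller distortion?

[Ir(CN)₆]³−: Ligand charges: each cyanide is −1. With an overall charge of −3 the iridium centre must be in the +3 oxidation state. Ir sits in group 9, so the d-electron count is 9 − 3 = 6. A 5d ion has a large Δₒ and is invariably low-spin. The d⁶ configuration leaves the e_g set evenly filled (or empty) — no strong Jahn–Teller driving force.
[Co(CN)₃(NO₂)₃]⁴−: Summing ligand charges against the −4 overall charge gives an oxidation state of +2 for cobalt. Cobalt is a group-9 element; Co(II) is therefore d⁷. Cyanide and nitro (N-bound nitrite) are strong-field ligands (high in the spectrochemical series) for a first-row metal, so the complex is low-spin. The t₂g⁶e_g¹ (low-spin) configuration has an unevenly filled e_g set; the Jahn–Teller theorem predicts a tetragonal distortion (typically axial elongation) to lift the degeneracy.

[Co(CN)₃(NO₂)₃]⁴−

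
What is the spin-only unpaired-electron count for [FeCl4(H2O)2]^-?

5 unpaired electrons

Summing ligand charges against the −1 overall charge gives an oxidation state of +3 for iron.
Group 8 minus oxidation state 3 gives a d⁵ configuration.
The spin state decides the count: Chloride is a weak-field ligand for a first-row metal, so the complex is high-spin.
An octahedral high-spin d⁵ ion is t₂g³e_g², giving 5 unpaired electrons.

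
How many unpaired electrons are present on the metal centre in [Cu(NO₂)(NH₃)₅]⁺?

1 unpaired electron

Ligand charges: each nitro (N-bound nitrite) is −1; ammonia is neutral. With an overall charge of +1 the copper centre must be in the +2 oxidation state.
Copper is a group-11 element; Cu(II) is therefore d⁹.
In an octahedral field the d⁹ configuration is t₂g⁶e_g³ (only one arrangement possible), giving 1 unpaired electron.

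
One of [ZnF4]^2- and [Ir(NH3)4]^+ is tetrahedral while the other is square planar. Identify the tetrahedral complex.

For [ZnF4]^2-: Each fluoride is −1; balancing the −2 overall charge requires Zn(II). Zinc is a group-12 element; Zn(II) is therefore d¹⁰. A d¹⁰ ion has no crystal-field stabilisation preference between square planar and tetrahedral, so four ligands adopt the sterically favoured tetrahedral geometry. → tetrahedral.
For [Ir(NH3)4]^+: Ligand charges: ammonia is neutral. With an overall charge of +1 the iridium centre must be in the +1 oxidation state. Ir sits in group 9, so the d-electron count is 9 − 1 = 8. A 5d d⁸ ion has a large crystal-field splitting; square planar leaves the high-energy d_{x²−y²} orbital empty and maximises CFSE. → square planar.

[ZnF4]^2-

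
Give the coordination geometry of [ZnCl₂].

linear

Each chloride is −1; balancing the 0 overall charge requires Zn(II).
Zn sits in group 12, so the d-electron count is 12 − 2 = 10.
Coordination number: 2.
A d¹⁰ ion with only two ligands adopts a linear arrangement (sp hybridisation; no CFSE preference).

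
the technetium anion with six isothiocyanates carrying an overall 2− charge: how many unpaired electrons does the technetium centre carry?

3

Ligand charges: each isothiocyanate is −1. With an overall charge of −2 the technetium centre must be in the +4 oxidation state.
Tc sits in group 7, so the d-electron count is 7 − 4 = 3.
In an octahedral field the d³ configuration is t₂g³e_g⁰ (only one arrangement possible), giving 3 unpaired electrons.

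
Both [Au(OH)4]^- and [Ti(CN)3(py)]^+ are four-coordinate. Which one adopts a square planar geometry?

[Au(OH)4]^-

For [Au(OH)4]^-: Each hydroxide is −1; balancing the −1 overall charge requires Au(III). Group 11 minus oxidation state 3 gives a d⁸ configuration. A 5d d⁸ ion has a large crystal-field splitting; square planar leaves the high-energy d_{x²−y²} orbital empty and maximises CFSE. → square planar.
For [Ti(CN)3(py)]^+: Summing ligand charges against the +1 overall charge gives an oxidation state of +4 for titanium. Ti sits in group 4, so the d-electron count is 4 − 4 = 0. A d⁰ ion has no crystal-field stabilisation preference between square planar and tetrahedral, so four ligands adopt the sterically favoured tetrahedral geometry. → tetrahedral.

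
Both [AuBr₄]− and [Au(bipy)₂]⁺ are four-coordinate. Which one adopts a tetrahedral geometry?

[Au(bipy)₂]⁺

For [AuBr₄]−: Summing ligand charges against the −1 overall charge gives an oxidation state of +3 for gold. Gold is a group-11 element; Au(III) is therefore d⁸. A 5d d⁸ ion has a large crystal-field splitting; square planar leaves the high-energy d_{x²−y²} orbital empty and maximises CFSE. → square planar.
For [Au(bipy)₂]⁺: 2,2′-bipyridine is neutral; balancing the +1 overall charge requires Au(I). Au sits in group 11, so the d-electron count is 11 − 1 = 10. A d¹⁰ ion has no crystal-field stabilisation preference between square planar and tetrahedral, so four ligands adopt the sterically favoured tetrahedral geometry. → tetrahedral.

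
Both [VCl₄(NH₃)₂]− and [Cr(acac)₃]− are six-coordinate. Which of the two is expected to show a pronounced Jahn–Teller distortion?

[Cr(acac)₃]−

[VCl₄(NH₃)₂]−: Ligand charges: each chloride is −1; ammonia is neutral. With an overall charge of −1 the vanadium centre must be in the +3 oxidation state. Group 5 minus oxidation state 3 gives a d² configuration. The d² configuration leaves the e_g set evenly filled (or empty) — no strong Jahn–Teller driving force.
[Cr(acac)₃]−: Ligand charges: each acetylacetonate is −1. With an overall charge of −1 the chromium centre must be in the +2 oxidation state. Group 6 minus oxidation state 2 gives a d⁴ configuration. Acetylacetonate is a weak-field ligand for a first-row metal, so the complex is high-spin. The t₂g³e_g¹ (high-spin) configuration has an unevenly filled e_g set; the Jahn–Teller theorem predicts a tetragonal distortion (typically axial elongation) to lift the degeneracy.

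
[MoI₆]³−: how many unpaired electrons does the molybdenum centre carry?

Ligand charges: each iodide is −1. With an overall charge of −3 the molybdenum centre must be in the +3 oxidation state.
Mo sits in group 6, so the d-electron count is 6 − 3 = 3.
In an octahedral field the d³ configuration is t₂g³e_g⁰ (only one arrangement possible), giving 3 unpaired electrons.

3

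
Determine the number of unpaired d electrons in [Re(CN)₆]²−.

3 unpaired electrons

Ligand charges: each cyanide is −1. With an overall charge of −2 the rhenium centre must be in the +4 oxidation state.
Re sits in group 7, so the d-electron count is 7 − 4 = 3.
In an octahedral field the d³ configuration is t₂g³e_g⁰ (only one arrangement possible), giving 3 unpaired electrons.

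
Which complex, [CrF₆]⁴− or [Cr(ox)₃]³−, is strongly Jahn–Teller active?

[CrF₆]⁴−: Summing ligand charges against the −4 overall charge gives an oxidation state of +2 for chromium. Group 6 minus oxidation state 2 gives a d⁴ configuration. Fluoride is a weak-field ligand for a first-row metal, so the complex is high-spin. The t₂g³e_g¹ (high-spin) configuration has an unevenly filled e_g set; the Jahn–Teller theorem predicts a tetragonal distortion (typically axial elongation) to lift the degeneracy.
[Cr(ox)₃]³−: Ligand charges: each oxalate is −2. With an overall charge of −3 the chromium centre must be in the +3 oxidation state. Cr sits in group 6, so the d-electron count is 6 − 3 = 3. The d³ configuration leaves the e_g set evenly filled (or empty) — no strong Jahn–Teller driving force.

[CrF₆]⁴−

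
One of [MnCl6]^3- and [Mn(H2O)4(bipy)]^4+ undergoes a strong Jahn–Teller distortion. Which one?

[MnCl6]^3-: Ligand charges: each chloride is −1. With an overall charge of −3 the manganese centre must be in the +3 oxidation state. Manganese is a group-7 element; Mn(III) is therefore d⁴. Chloride is a weak-field ligand for a first-row metal, so the complex is high-spin. The t₂g³e_g¹ (high-spin) configuration has an unevenly filled e_g set; the Jahn–Teller theorem predicts a tetragonal distortion (typically axial elongation) to lift the degeneracy.
[Mn(H2O)4(bipy)]^4+: Summing ligand charges against the +4 overall charge gives an oxidation state of +4 for manganese. Group 7 minus oxidation state 4 gives a d³ configuration. The d³ configuration leaves the e_g set evenly filled (or empty) — no strong Jahn–Teller driving force.

[MnCl6]^3-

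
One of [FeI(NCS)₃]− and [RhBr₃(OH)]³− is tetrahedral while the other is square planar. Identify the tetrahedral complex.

[FeI(NCS)₃]−

For [FeI(NCS)₃]−: Summing ligand charges against the −1 overall charge gives an oxidation state of +3 for iron. Fe sits in group 8, so the d-electron count is 8 − 3 = 5. A high-spin d⁵ ion has zero CFSE in either geometry, so four ligands adopt the sterically favoured tetrahedral geometry. → tetrahedral.
For [RhBr₃(OH)]³−: Ligand charges: each bromide is −1; each hydroxide is −1. With an overall charge of −3 the rhodium centre must be in the +1 oxidation state. Group 9 minus oxidation state 1 gives a d⁸ configuration. A 4d d⁸ ion has a large crystal-field splitting; square planar leaves the high-energy d_{x²−y²} orbital empty and maximises CFSE. → square planar.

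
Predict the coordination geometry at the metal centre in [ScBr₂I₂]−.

tetrahedral

Ligand charges: each bromide is −1; each iodide is −1. With an overall charge of −1 the scandium centre must be in the +3 oxidation state.
Sc sits in group 3, so the d-electron count is 3 − 3 = 0.
Coordination number: 4.
A d⁰ ion has no crystal-field stabilisation preference between square planar and tetrahedral, so four ligands adopt the sterically favoured tetrahedral geometry.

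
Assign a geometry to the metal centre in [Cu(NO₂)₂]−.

Each nitro (N-bound nitrite) is −1; balancing the −1 overall charge requires Cu(I).
Cu sits in group 11, so the d-electron count is 11 − 1 = 10.
With 2 monodentate ligands the coordination number is 2.
A d¹⁰ ion with only two ligands adopts a linear arrangement (sp hybridisation; no CFSE preference).

linear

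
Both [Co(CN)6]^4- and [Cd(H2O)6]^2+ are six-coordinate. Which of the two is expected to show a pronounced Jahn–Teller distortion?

[Co(CN)6]^4-: Summing ligand charges against the −4 overall charge gives an oxidation state of +2 for cobalt. Co sits in group 9, so the d-electron count is 9 − 2 = 7. Cyanide is a strong-field ligand (high in the spectrochemical series) for a first-row metal, so the complex is low-spin. The t₂g⁶e_g¹ (low-spin) configuration has an unevenly filled e_g set; the Jahn–Teller theorem predicts a tetragonal distortion (typically axial elongation) to lift the degeneracy.
[Cd(H2O)6]^2+: Ligand charges: water is neutral. With an overall charge of +2 the cadmium centre must be in the +2 oxidation state. Group 12 minus oxidation state 2 gives a d¹⁰ configuration. The d¹⁰ configuration leaves the e_g set evenly filled (or empty) — no strong Jahn–Teller driving force.

[Co(CN)6]^4-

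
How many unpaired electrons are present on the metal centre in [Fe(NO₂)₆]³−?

1 unpaired electron

Summing ligand charges against the −3 overall charge gives an oxidation state of +3 for iron.
Fe sits in group 8, so the d-electron count is 8 − 3 = 5.
The spin state decides the count: Nitro (N-bound nitrite) is a strong-field ligand (high in the spectrochemical series) for a first-row metal, so the complex is low-spin.
An octahedral low-spin d⁵ ion is t₂g⁵e_g⁰, giving 1 unpaired electron.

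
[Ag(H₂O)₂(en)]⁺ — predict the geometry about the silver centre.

Summing ligand charges against the +1 overall charge gives an oxidation state of +1 for silver.
Ag sits in group 11, so the d-electron count is 11 − 1 = 10.
Counting donor atoms: 2×water (monodentate) → 2 donors; 1×ethylenediamine (bidentate) → 2 donors. Coordination number = 4.
A d¹⁰ ion has no crystal-field stabilisation preference between square planar and tetrahedral, so four ligands adopt the sterically favoured tetrahedral geometry.

tetrahedral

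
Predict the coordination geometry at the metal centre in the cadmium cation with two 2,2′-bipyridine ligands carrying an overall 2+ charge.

2,2′-bipyridine is neutral; balancing the +2 overall charge requires Cd(II).
Cadmium is a group-12 element; Cd(II) is therefore d¹⁰.
Counting donor atoms: 2×2,2′-bipyridine (bidentate) → 4 donors. Coordination number = 4.
A d¹⁰ ion has no crystal-field stabilisation preference between square planar and tetrahedral, so four ligands adopt the sterically favoured tetrahedral geometry.

tetrahedral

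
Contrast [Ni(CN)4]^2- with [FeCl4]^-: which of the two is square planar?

[Ni(CN)4]^2-

For [Ni(CN)4]^2-: Each cyanide is −1; balancing the −2 overall charge requires Ni(II). Nickel is a group-10 element; Ni(II) is therefore d⁸. Cyanide is a strong-field ligand (high in the spectrochemical series). A 3d d⁸ ion with strong-field ligands gains enough CFSE to favour square planar over tetrahedral. → square planar.
For [FeCl4]^-: Summing ligand charges against the −1 overall charge gives an oxidation state of +3 for iron. Fe sits in group 8, so the d-electron count is 8 − 3 = 5. A high-spin d⁵ ion has zero CFSE in either geometry, so four ligands adopt the sterically favoured tetrahedral geometry. → tetrahedral.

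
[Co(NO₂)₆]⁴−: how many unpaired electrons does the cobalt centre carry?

1 unpaired electron

Summing ligand charges against the −4 overall charge gives an oxidation state of +2 for cobalt.
Cobalt is a group-9 element; Co(II) is therefore d⁷.
The spin state decides the count: Nitro (N-bound nitrite) is a strong-field ligand (high in the spectrochemical series) for a first-row metal, so the complex is low-spin.
An octahedral low-spin d⁷ ion is t₂g⁶e_g¹, giving 1 unpaired electron.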